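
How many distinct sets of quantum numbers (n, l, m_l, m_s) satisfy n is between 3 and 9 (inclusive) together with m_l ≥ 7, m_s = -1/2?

Treat each shell separately and count matching orbitals:
n=8 → 1; n=9 → 3.
Orbitals: 1 + 3 = 4. With m_s fixed to -1/2 there is one state per orbital, so 4 states.

4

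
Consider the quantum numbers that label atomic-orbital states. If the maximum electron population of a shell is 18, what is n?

2n² = 18 ⇒ n² = 9 ⇒ n = 3.

n = 3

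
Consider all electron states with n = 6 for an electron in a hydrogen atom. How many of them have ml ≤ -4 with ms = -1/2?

With n = 6 the allowed l are 0, 1, …, 5.
The (l, ml) pairs meeting ml ≤ -4 give: l=4 → 1; l=5 → 2.
Orbitals: 1 + 2 = 3. With ms fixed to a single value there is one state per orbital, giving 3 states.

3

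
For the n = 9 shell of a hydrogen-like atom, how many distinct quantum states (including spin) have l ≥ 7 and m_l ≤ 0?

34

The n = 9 shell has l = 0 through 8; check each.
Contributions: l=7 → 8; l=8 → 9.
Orbitals: 8 + 9 = 17. Each orbital carries two spin states, so 17 × 2 = 34 states.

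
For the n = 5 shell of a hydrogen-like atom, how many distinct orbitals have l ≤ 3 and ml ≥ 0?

For n = 5, l ranges over 0 … 4.
Per l-value: l=0 → 1; l=1 → 2; l=2 → 3; l=3 → 4.
Total orbitals: 1 + 2 + 3 + 4 = 10.

10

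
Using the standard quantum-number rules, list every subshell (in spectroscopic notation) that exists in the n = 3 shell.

For n = 3, l runs from 0 to 2. In spectroscopic notation l = 0,1,2,… ↔ s,p,d,f,g,h,i, so the subshells are 3s, 3p, 3d.

3s, 3p, 3d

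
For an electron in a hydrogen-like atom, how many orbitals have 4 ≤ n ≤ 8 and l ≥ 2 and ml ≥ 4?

20

Per-shell orbital counts meeting the constraint:
n=5 → 1; n=6 → 3; n=7 → 6; n=8 → 10.
Total orbitals: 1 + 3 + 6 + 10 = 20.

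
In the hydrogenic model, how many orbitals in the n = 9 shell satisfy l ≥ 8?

The n = 9 shell has l = 0 through 8; check each.
The (l, ml) pairs meeting l ≥ 8 give: l=8 → 17.
Total orbitals: 17.

17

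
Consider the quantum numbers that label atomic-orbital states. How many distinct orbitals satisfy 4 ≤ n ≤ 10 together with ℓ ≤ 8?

352

Treat each shell separately and count matching orbitals:
n=4 → 16; n=5 → 25; n=6 → 36; n=7 → 49; n=8 → 64; n=9 → 81; n=10 → 81.
Total orbitals: 16 + 25 + 36 + 49 + 64 + 81 + 81 = 352.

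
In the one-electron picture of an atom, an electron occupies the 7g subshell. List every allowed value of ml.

-4, -3, -2, -1, 0, 1, 2, 3, 4

The 7g subshell has l = 4, and ml takes every integer from −l to +l. With l = 4 that gives the 9 values -4, -3, -2, -1, 0, 1, 2, 3, 4.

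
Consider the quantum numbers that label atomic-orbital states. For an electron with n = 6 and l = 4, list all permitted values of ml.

-4, -3, -2, -1, 0, 1, 2, 3, 4

ml takes every integer from −l to +l. With l = 4 that gives the 9 values -4, -3, -2, -1, 0, 1, 2, 3, 4.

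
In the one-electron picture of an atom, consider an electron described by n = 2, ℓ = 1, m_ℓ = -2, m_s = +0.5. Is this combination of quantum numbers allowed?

The magnetic quantum number must satisfy −ℓ ≤ m_ℓ ≤ ℓ. With ℓ = 1, m_ℓ can only be -1, 0, 1, so m_ℓ = -2 is forbidden.

Not allowed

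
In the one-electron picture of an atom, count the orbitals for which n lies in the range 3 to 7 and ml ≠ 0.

For each n in the range, tally the orbitals obeying ml ≠ 0:
n=3 → 6; n=4 → 12; n=5 → 20; n=6 → 30; n=7 → 42.
Total orbitals: 6 + 12 + 20 + 30 + 42 = 110.

110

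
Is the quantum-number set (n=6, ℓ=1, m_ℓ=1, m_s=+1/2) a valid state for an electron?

n = 6 is a positive integer. ℓ = 1 satisfies 0 ≤ ℓ ≤ n−1 = 5. m_ℓ = 1 lies in the range −ℓ … +ℓ (here −1 … 1). m_s = +1/2 is one of ±1/2.
All four constraints are satisfied.

Yes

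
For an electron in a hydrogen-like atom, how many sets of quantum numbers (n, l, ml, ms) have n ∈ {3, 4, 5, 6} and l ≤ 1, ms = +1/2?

16

Go shell by shell, enumerating (l, ml) with l ≤ 1:
n=3 → 4; n=4 → 4; n=5 → 4; n=6 → 4.
Orbitals: 4 + 4 + 4 + 4 = 16. With ms fixed to +1/2 there is one state per orbital, so 16 states.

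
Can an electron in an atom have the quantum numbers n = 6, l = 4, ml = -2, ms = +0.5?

Allowed

n = 6 is a positive integer. l = 4 satisfies 0 ≤ l ≤ n−1 = 5. ml = -2 lies in the range −l … +l (here −4 … 4). ms = +1/2 is one of ±1/2.
All four constraints are satisfied.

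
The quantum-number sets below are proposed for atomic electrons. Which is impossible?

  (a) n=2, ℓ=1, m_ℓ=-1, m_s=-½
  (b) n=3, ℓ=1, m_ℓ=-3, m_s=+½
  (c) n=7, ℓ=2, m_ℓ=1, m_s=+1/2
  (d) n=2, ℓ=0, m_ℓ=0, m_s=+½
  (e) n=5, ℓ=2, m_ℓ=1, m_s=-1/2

(b) has |m_ℓ| = 3 > ℓ = 1, violating −ℓ ≤ m_ℓ ≤ ℓ.
The remaining sets (a), (c), (d), (e) satisfy all four rules.

(b)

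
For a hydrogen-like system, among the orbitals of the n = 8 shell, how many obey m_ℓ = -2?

Contributions: ℓ=2 → 1; ℓ=3 → 1; ℓ=4 → 1; ℓ=5 → 1; ℓ=6 → 1; ℓ=7 → 1.
Total orbitals: 1 + 1 + 1 + 1 + 1 + 1 = 6.

6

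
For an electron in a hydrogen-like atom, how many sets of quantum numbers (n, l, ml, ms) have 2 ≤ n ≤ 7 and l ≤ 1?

Count contributing orbitals for each principal shell:
n=2 → 4; n=3 → 4; n=4 → 4; n=5 → 4; n=6 → 4; n=7 → 4.
Orbitals: 4 + 4 + 4 + 4 + 4 + 4 = 24. Including both spin states (ms = ±1/2) gives 2 × 24 = 48 states.

48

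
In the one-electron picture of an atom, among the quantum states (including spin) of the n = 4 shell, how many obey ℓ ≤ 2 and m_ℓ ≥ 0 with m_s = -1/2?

6

Go through ℓ = 0, …, 3 (the values permitted for n = 4).
Contributions: ℓ=0 → 1; ℓ=1 → 2; ℓ=2 → 3.
Orbitals: 1 + 2 + 3 = 6. With m_s fixed to a single value there is one state per orbital, giving 6 states.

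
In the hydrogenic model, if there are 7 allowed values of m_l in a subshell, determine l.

m_l ranges over 2l+1 integers, so 2l+1 = 7 ⇒ l = 3.

l = 3 (f)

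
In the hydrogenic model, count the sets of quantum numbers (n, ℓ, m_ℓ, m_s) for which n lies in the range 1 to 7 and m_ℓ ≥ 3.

40

Count contributing orbitals for each principal shell:
n=4 → 1; n=5 → 3; n=6 → 6; n=7 → 10.
Orbitals: 1 + 3 + 6 + 10 = 20. Including both spin states (m_s = ±1/2) gives 2 × 20 = 40 states.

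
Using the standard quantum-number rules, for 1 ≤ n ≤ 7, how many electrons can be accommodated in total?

280

Total orbitals = 1² + 2² + 3² + 4² + 5² + 6² + 7² = 140. Doubling for spin gives 280 electrons.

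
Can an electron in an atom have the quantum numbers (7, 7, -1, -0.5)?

Not allowed

The orbital quantum number must satisfy 0 ≤ ℓ ≤ n−1. With n = 7 the allowed ℓ values are 0, 1, 2, 3, 4, 5, 6, so ℓ = 7 is out of range.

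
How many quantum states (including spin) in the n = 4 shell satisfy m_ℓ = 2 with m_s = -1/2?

2

The n = 4 shell has ℓ = 0 through 3; check each.
Contributions: ℓ=2 → 1; ℓ=3 → 1.
Orbitals: 1 + 1 = 2. With m_s fixed to a single value there is one state per orbital, giving 2 states.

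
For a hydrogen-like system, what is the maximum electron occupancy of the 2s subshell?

A subshell with ℓ = 0 has 2ℓ+1 = 1 orbital, each holding 2 electrons (spin ±1/2), so 1 × 2 = 2.

2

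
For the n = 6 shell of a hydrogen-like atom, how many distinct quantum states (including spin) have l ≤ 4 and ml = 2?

6

The n = 6 shell has l = 0 through 5; check each.
Per l-value: l=2 → 1; l=3 → 1; l=4 → 1.
Orbitals: 1 + 1 + 1 = 3. Each orbital carries two spin states, so 3 × 2 = 6 states.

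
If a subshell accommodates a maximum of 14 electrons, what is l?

l = 3 (f)

2(2l+1) = 14 ⇒ 2l+1 = 7 ⇒ l = 3.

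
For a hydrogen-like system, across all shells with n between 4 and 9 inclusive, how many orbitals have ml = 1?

Work shell by shell — for each n, count the (l, ml) pairs that satisfy ml = 1:
n=4 → 3; n=5 → 4; n=6 → 5; n=7 → 6; n=8 → 7; n=9 → 8.
Total orbitals: 3 + 4 + 5 + 6 + 7 + 8 = 33.

33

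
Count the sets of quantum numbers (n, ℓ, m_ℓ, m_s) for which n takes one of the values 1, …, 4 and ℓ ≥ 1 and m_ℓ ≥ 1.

For each n in the range, tally the orbitals obeying ℓ ≥ 1 and m_ℓ ≥ 1:
n=2 → 1; n=3 → 3; n=4 → 6.
Orbitals: 1 + 3 + 6 = 10. Including both spin states (m_s = ±1/2) gives 2 × 10 = 20 states.

20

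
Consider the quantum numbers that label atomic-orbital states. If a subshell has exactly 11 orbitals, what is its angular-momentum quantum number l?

2l+1 = 11 gives l = 5.

l = 5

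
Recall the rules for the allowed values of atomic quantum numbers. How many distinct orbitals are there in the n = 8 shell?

64

The n = 8 shell contains n² = 8² = 64 orbitals.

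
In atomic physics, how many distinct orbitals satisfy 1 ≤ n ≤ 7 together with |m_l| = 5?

Go shell by shell, enumerating (l, m_l) with |m_l| = 5:
n=6 → 2; n=7 → 4.
Total orbitals: 2 + 4 = 6.

6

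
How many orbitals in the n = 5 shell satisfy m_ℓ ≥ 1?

Orbitals with m_ℓ ≥ 1, by ℓ: ℓ=1 → 1; ℓ=2 → 2; ℓ=3 → 3; ℓ=4 → 4.
Total orbitals: 1 + 2 + 3 + 4 = 10.

10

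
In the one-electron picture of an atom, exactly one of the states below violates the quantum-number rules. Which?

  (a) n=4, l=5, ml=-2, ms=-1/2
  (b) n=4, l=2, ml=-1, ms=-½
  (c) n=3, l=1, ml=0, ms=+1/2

(a) has l = 5 ≥ n = 4, violating 0 ≤ l ≤ n−1.
The remaining sets (b), (c) satisfy all four rules.

(a)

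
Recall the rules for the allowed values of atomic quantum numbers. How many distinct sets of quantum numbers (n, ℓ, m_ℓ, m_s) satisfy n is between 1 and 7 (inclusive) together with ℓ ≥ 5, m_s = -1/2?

35

Count contributing orbitals for each principal shell:
n=6 → 11; n=7 → 24.
Orbitals: 11 + 24 = 35. With m_s fixed to -1/2 there is one state per orbital, so 35 states.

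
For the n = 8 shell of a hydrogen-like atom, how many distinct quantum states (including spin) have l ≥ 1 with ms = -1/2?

With n = 8 the allowed l are 0, 1, …, 7.
The (l, ml) pairs meeting l ≥ 1 give: l=1 → 3; l=2 → 5; l=3 → 7; l=4 → 9; l=5 → 11; l=6 → 13; l=7 → 15.
Orbitals: 3 + 5 + 7 + 9 + 11 + 13 + 15 = 63. With ms fixed to a single value there is one state per orbital, giving 63 states.

63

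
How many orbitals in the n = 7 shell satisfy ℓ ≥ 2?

45

For n = 7, ℓ ranges over 0 … 6.
The (ℓ, m_ℓ) pairs meeting ℓ ≥ 2 give: ℓ=2 → 5; ℓ=3 → 7; ℓ=4 → 9; ℓ=5 → 11; ℓ=6 → 13.
Total orbitals: 5 + 7 + 9 + 11 + 13 = 45.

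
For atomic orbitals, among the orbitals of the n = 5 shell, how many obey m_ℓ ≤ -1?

10

Orbitals with m_ℓ ≤ -1, by ℓ: ℓ=1 → 1; ℓ=2 → 2; ℓ=3 → 3; ℓ=4 → 4.
Total orbitals: 1 + 2 + 3 + 4 = 10.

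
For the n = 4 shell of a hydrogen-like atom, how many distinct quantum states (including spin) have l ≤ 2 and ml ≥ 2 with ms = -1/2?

Go through l = 0, …, 3 (the values permitted for n = 4).
Per l-value: l=2 → 1.
Orbitals: 1. With ms fixed to a single value there is one state per orbital, giving 1 state.

1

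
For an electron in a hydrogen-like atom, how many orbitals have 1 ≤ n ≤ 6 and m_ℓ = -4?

For each n in the range, tally the orbitals obeying m_ℓ = -4:
n=5 → 1; n=6 → 2.
Total orbitals: 1 + 2 = 3.

3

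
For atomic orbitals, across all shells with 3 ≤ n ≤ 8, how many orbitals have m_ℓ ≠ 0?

166

Per-shell orbital counts meeting the constraint:
n=3 → 6; n=4 → 12; n=5 → 20; n=6 → 30; n=7 → 42; n=8 → 56.
Total orbitals: 6 + 12 + 20 + 30 + 42 + 56 = 166.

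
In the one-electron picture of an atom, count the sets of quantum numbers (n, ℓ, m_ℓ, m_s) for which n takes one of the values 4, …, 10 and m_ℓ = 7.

12

For each n in the range, tally the orbitals obeying m_ℓ = 7:
n=8 → 1; n=9 → 2; n=10 → 3.
Orbitals: 1 + 2 + 3 = 6. Including both spin states (m_s = ±1/2) gives 2 × 6 = 12 states.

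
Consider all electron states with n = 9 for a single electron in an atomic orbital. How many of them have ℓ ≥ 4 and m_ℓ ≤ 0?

70

The n = 9 shell has ℓ = 0 through 8; check each.
Contributions: ℓ=4 → 5; ℓ=5 → 6; ℓ=6 → 7; ℓ=7 → 8; ℓ=8 → 9.
Orbitals: 5 + 6 + 7 + 8 + 9 = 35. Each orbital carries two spin states, so 35 × 2 = 70 states.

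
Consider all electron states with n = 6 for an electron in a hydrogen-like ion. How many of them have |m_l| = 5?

4

For n = 6, l ranges over 0 … 5.
Per l-value: l=5 → 2.
Orbitals: 2. Each orbital carries two spin states, so 2 × 2 = 4 states.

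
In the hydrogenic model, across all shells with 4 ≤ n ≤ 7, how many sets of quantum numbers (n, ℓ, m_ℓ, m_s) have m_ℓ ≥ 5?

8

Per-shell orbital counts meeting the constraint:
n=6 → 1; n=7 → 3.
Orbitals: 1 + 3 = 4. Including both spin states (m_s = ±1/2) gives 2 × 4 = 8 states.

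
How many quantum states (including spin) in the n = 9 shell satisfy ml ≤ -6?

12

Per l-value: l=6 → 1; l=7 → 2; l=8 → 3.
Orbitals: 1 + 2 + 3 = 6. Each orbital carries two spin states, so 6 × 2 = 12 states.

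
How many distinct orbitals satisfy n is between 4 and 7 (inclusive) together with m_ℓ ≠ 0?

104

Treat each shell separately and count matching orbitals:
n=4 → 12; n=5 → 20; n=6 → 30; n=7 → 42.
Total orbitals: 12 + 20 + 30 + 42 = 104.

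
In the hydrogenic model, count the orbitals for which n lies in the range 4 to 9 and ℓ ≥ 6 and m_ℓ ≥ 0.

46

Treat each shell separately and count matching orbitals:
n=7 → 7; n=8 → 15; n=9 → 24.
Total orbitals: 7 + 15 + 24 = 46.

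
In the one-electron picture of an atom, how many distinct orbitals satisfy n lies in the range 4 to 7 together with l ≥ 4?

62

Count contributing orbitals for each principal shell:
n=5 → 9; n=6 → 20; n=7 → 33.
Total orbitals: 9 + 20 + 33 = 62.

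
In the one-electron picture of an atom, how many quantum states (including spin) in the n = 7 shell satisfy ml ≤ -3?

Orbitals with ml ≤ -3, by l: l=3 → 1; l=4 → 2; l=5 → 3; l=6 → 4.
Orbitals: 1 + 2 + 3 + 4 = 10. Each orbital carries two spin states, so 10 × 2 = 20 states.

20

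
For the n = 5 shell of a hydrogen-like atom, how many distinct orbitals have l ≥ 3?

16

For n = 5, l ranges over 0 … 4.
Contributions: l=3 → 7; l=4 → 9.
Total orbitals: 7 + 9 = 16.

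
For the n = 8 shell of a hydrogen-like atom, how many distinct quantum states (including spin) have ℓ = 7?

30

For n = 8, ℓ ranges over 0 … 7.
Per ℓ-value: ℓ=7 → 15.
Orbitals: 15. Each orbital carries two spin states, so 15 × 2 = 30 states.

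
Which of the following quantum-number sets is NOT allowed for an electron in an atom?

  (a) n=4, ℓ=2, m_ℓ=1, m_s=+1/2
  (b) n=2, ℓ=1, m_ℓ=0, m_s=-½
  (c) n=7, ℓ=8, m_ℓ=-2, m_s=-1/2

(c) has ℓ = 8 ≥ n = 7, violating 0 ≤ ℓ ≤ n−1.
The remaining sets (a), (b) satisfy all four rules.

(c)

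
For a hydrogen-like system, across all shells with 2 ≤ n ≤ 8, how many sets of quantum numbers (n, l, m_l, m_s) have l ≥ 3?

Treat each shell separately and count matching orbitals:
n=4 → 7; n=5 → 16; n=6 → 27; n=7 → 40; n=8 → 55.
Orbitals: 7 + 16 + 27 + 40 + 55 = 145. Including both spin states (m_s = ±1/2) gives 2 × 145 = 290 states.

290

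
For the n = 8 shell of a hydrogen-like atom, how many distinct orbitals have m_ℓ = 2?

The n = 8 shell has ℓ = 0 through 7; check each.
Per ℓ-value: ℓ=2 → 1; ℓ=3 → 1; ℓ=4 → 1; ℓ=5 → 1; ℓ=6 → 1; ℓ=7 → 1.
Total orbitals: 1 + 1 + 1 + 1 + 1 + 1 = 6.

6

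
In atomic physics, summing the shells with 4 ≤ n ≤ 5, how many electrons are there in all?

Shell n has n² orbitals: 4²=16 + 5²=25 = 41 orbitals.
Two spin states per orbital: 2 × 41 = 82 electrons.

82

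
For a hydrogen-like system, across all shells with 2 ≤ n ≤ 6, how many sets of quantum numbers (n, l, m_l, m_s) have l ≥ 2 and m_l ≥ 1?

For each n in the range, tally the orbitals obeying l ≥ 2 and m_l ≥ 1:
n=3 → 2; n=4 → 5; n=5 → 9; n=6 → 14.
Orbitals: 2 + 5 + 9 + 14 = 30. Including both spin states (m_s = ±1/2) gives 2 × 30 = 60 states.

60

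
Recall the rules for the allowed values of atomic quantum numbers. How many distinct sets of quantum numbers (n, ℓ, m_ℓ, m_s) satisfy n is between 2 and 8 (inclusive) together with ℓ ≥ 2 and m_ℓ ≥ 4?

40

For each n in the range, tally the orbitals obeying ℓ ≥ 2 and m_ℓ ≥ 4:
n=5 → 1; n=6 → 3; n=7 → 6; n=8 → 10.
Orbitals: 1 + 3 + 6 + 10 = 20. Including both spin states (m_s = ±1/2) gives 2 × 20 = 40 states.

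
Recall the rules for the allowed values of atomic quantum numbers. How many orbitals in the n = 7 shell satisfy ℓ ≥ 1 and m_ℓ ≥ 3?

Go through ℓ = 0, …, 6 (the values permitted for n = 7).
Contributions: ℓ=3 → 1; ℓ=4 → 2; ℓ=5 → 3; ℓ=6 → 4.
Total orbitals: 1 + 2 + 3 + 4 = 10.

10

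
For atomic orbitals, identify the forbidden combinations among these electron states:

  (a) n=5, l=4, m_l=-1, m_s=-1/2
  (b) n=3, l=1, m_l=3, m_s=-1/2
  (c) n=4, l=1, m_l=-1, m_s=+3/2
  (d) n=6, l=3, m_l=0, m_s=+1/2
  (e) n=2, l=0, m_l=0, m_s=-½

(b) and (c)

(b) has |m_l| = 3 > l = 1, violating −l ≤ m_l ≤ l.
(c) has m_s = +3/2, but an electron's spin must be ±1/2.
The remaining sets (a), (d), (e) satisfy all four rules.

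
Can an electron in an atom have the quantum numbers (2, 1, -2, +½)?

The magnetic quantum number must satisfy −ℓ ≤ m_ℓ ≤ ℓ. With ℓ = 1, m_ℓ can only be -1, 0, 1, so m_ℓ = -2 is forbidden.

No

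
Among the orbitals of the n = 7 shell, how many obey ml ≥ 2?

15

The (l, ml) pairs meeting ml ≥ 2 give: l=2 → 1; l=3 → 2; l=4 → 3; l=5 → 4; l=6 → 5.
Total orbitals: 1 + 2 + 3 + 4 + 5 = 15.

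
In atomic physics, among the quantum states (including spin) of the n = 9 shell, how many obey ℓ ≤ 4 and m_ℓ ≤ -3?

The n = 9 shell has ℓ = 0 through 8; check each.
The (ℓ, m_ℓ) pairs meeting ℓ ≤ 4 and m_ℓ ≤ -3 give: ℓ=3 → 1; ℓ=4 → 2.
Orbitals: 1 + 2 = 3. Each orbital carries two spin states, so 3 × 2 = 6 states.

6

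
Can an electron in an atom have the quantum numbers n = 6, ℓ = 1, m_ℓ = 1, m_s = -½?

Allowed

n = 6 is a positive integer. ℓ = 1 satisfies 0 ≤ ℓ ≤ n−1 = 5. m_ℓ = 1 lies in the range −ℓ … +ℓ (here −1 … 1). m_s = -1/2 is one of ±1/2.
All four constraints are satisfied.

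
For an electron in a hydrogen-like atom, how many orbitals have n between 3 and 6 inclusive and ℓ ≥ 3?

50

Per-shell orbital counts meeting the constraint:
n=4 → 7; n=5 → 16; n=6 → 27.
Total orbitals: 7 + 16 + 27 = 50.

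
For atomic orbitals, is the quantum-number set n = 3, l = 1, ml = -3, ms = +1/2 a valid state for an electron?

No

The magnetic quantum number must satisfy −l ≤ ml ≤ l. With l = 1, ml can only be -1, 0, 1, so ml = -3 is forbidden.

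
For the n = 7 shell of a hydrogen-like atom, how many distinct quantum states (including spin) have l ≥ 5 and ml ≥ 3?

For n = 7, l ranges over 0 … 6.
Orbitals with l ≥ 5 and ml ≥ 3, by l: l=5 → 3; l=6 → 4.
Orbitals: 3 + 4 = 7. Each orbital carries two spin states, so 7 × 2 = 14 states.

14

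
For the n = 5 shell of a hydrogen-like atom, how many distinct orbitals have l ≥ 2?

21

The (l, m_l) pairs meeting l ≥ 2 give: l=2 → 5; l=3 → 7; l=4 → 9.
Total orbitals: 5 + 7 + 9 = 21.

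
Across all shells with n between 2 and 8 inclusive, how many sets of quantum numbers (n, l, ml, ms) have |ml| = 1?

Go shell by shell, enumerating (l, ml) with |ml| = 1:
n=2 → 2; n=3 → 4; n=4 → 6; n=5 → 8; n=6 → 10; n=7 → 12; n=8 → 14.
Orbitals: 2 + 4 + 6 + 8 + 10 + 12 + 14 = 56. Including both spin states (ms = ±1/2) gives 2 × 56 = 112 states.

112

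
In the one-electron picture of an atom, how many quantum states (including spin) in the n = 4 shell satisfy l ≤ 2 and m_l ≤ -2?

2

Go through l = 0, …, 3 (the values permitted for n = 4).
Per l-value: l=2 → 1.
Orbitals: 1. Each orbital carries two spin states, so 1 × 2 = 2 states.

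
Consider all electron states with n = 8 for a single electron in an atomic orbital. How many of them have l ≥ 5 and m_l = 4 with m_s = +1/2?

3

For n = 8, l ranges over 0 … 7.
The (l, m_l) pairs meeting l ≥ 5 and m_l = 4 give: l=5 → 1; l=6 → 1; l=7 → 1.
Orbitals: 1 + 1 + 1 = 3. With m_s fixed to a single value there is one state per orbital, giving 3 states.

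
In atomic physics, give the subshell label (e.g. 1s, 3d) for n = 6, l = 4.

l = 4 corresponds to the letter 'g', so the subshell is 6g.

6g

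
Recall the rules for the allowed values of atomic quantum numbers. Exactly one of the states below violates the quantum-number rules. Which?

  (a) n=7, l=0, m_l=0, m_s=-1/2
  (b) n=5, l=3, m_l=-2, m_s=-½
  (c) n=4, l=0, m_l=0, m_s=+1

(c) has m_s = +1, but an electron's spin must be ±1/2.
The remaining sets (a), (b) satisfy all four rules.

(c)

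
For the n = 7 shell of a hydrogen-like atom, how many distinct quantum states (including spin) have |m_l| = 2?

20

With n = 7 the allowed l are 0, 1, …, 6.
Contributions: l=2 → 2; l=3 → 2; l=4 → 2; l=5 → 2; l=6 → 2.
Orbitals: 2 + 2 + 2 + 2 + 2 = 10. Each orbital carries two spin states, so 10 × 2 = 20 states.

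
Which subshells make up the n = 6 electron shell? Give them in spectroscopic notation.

6s, 6p, 6d, 6f, 6g, 6h

For n = 6, l runs from 0 to 5. In spectroscopic notation l = 0,1,2,… ↔ s,p,d,f,g,h,i, so the subshells are 6s, 6p, 6d, 6f, 6g, 6h.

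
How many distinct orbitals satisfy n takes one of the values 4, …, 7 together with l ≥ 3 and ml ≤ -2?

For each n in the range, tally the orbitals obeying l ≥ 3 and ml ≤ -2:
n=4 → 2; n=5 → 5; n=6 → 9; n=7 → 14.
Total orbitals: 2 + 5 + 9 + 14 = 30.

30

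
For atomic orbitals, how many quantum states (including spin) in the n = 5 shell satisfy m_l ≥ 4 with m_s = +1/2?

1

Per l-value: l=4 → 1.
Orbitals: 1. With m_s fixed to a single value there is one state per orbital, giving 1 state.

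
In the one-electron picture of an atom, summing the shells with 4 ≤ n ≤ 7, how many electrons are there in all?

252

Shell n has n² orbitals: 4²=16 + 5²=25 + 6²=36 + 7²=49 = 126 orbitals.
Two spin states per orbital: 2 × 126 = 252 electrons.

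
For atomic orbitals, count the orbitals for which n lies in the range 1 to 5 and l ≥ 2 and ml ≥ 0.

For each n in the range, tally the orbitals obeying l ≥ 2 and ml ≥ 0:
n=3 → 3; n=4 → 7; n=5 → 12.
Total orbitals: 3 + 7 + 12 = 22.

22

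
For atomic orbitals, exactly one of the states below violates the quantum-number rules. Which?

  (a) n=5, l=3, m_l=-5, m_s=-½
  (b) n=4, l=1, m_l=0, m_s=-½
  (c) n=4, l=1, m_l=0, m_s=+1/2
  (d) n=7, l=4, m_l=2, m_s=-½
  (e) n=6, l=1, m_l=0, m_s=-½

(a) has |m_l| = 5 > l = 3, violating −l ≤ m_l ≤ l.
The remaining sets (b), (c), (d), (e) satisfy all four rules.

(a)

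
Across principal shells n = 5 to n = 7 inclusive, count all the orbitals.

110

Shell n has n² orbitals: 5²=25 + 6²=36 + 7²=49 = 110 orbitals.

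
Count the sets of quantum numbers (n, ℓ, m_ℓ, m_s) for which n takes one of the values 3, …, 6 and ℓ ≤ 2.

Per-shell orbital counts meeting the constraint:
n=3 → 9; n=4 → 9; n=5 → 9; n=6 → 9.
Orbitals: 9 + 9 + 9 + 9 = 36. Including both spin states (m_s = ±1/2) gives 2 × 36 = 72 states.

72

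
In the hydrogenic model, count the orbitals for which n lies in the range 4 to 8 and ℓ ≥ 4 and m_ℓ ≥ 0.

For each n in the range, tally the orbitals obeying ℓ ≥ 4 and m_ℓ ≥ 0:
n=5 → 5; n=6 → 11; n=7 → 18; n=8 → 26.
Total orbitals: 5 + 11 + 18 + 26 = 60.

60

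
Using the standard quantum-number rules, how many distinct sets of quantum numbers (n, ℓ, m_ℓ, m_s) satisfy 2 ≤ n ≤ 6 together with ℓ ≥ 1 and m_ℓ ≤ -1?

70

For each n in the range, tally the orbitals obeying ℓ ≥ 1 and m_ℓ ≤ -1:
n=2 → 1; n=3 → 3; n=4 → 6; n=5 → 10; n=6 → 15.
Orbitals: 1 + 3 + 6 + 10 + 15 = 35. Including both spin states (m_s = ±1/2) gives 2 × 35 = 70 states.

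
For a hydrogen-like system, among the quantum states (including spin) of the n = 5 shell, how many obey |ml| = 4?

4

The n = 5 shell has l = 0 through 4; check each.
Per l-value: l=4 → 2.
Orbitals: 2. Each orbital carries two spin states, so 2 × 2 = 4 states.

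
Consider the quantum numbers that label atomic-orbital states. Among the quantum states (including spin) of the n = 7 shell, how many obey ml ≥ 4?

Go through l = 0, …, 6 (the values permitted for n = 7).
Per l-value: l=4 → 1; l=5 → 2; l=6 → 3.
Orbitals: 1 + 2 + 3 = 6. Each orbital carries two spin states, so 6 × 2 = 12 states.

12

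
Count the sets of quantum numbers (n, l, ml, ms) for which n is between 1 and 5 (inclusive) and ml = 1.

Per-shell orbital counts meeting the constraint:
n=2 → 1; n=3 → 2; n=4 → 3; n=5 → 4.
Orbitals: 1 + 2 + 3 + 4 = 10. Including both spin states (ms = ±1/2) gives 2 × 10 = 20 states.

20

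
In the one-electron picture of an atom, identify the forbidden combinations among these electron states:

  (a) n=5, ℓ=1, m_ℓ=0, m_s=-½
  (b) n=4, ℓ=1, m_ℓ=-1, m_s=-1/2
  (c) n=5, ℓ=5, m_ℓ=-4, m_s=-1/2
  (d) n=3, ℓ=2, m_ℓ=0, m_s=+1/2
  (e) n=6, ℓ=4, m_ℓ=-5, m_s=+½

(c) has ℓ = 5 ≥ n = 5, violating 0 ≤ ℓ ≤ n−1.
(e) has |m_ℓ| = 5 > ℓ = 4, violating −ℓ ≤ m_ℓ ≤ ℓ.
The remaining sets (a), (b), (d) satisfy all four rules.

(c) and (e)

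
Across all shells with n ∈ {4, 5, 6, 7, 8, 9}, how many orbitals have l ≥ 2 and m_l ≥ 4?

Treat each shell separately and count matching orbitals:
n=5 → 1; n=6 → 3; n=7 → 6; n=8 → 10; n=9 → 15.
Total orbitals: 1 + 3 + 6 + 10 + 15 = 35.

35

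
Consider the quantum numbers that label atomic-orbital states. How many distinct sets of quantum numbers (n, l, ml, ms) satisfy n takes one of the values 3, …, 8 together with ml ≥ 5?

20

Per-shell orbital counts meeting the constraint:
n=6 → 1; n=7 → 3; n=8 → 6.
Orbitals: 1 + 3 + 6 = 10. Including both spin states (ms = ±1/2) gives 2 × 10 = 20 states.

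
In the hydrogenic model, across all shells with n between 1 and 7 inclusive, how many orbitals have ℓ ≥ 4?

Treat each shell separately and count matching orbitals:
n=5 → 9; n=6 → 20; n=7 → 33.
Total orbitals: 9 + 20 + 33 = 62.

62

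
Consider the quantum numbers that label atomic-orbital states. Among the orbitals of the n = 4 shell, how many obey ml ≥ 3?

1

Go through l = 0, …, 3 (the values permitted for n = 4).
Per l-value: l=3 → 1.
Total orbitals: 1.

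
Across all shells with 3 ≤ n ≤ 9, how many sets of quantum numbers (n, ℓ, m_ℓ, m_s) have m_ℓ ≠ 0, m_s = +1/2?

238

Count contributing orbitals for each principal shell:
n=3 → 6; n=4 → 12; n=5 → 20; n=6 → 30; n=7 → 42; n=8 → 56; n=9 → 72.
Orbitals: 6 + 12 + 20 + 30 + 42 + 56 + 72 = 238. With m_s fixed to +1/2 there is one state per orbital, so 238 states.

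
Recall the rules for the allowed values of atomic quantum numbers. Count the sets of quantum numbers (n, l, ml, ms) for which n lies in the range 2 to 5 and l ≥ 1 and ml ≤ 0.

Treat each shell separately and count matching orbitals:
n=2 → 2; n=3 → 5; n=4 → 9; n=5 → 14.
Orbitals: 2 + 5 + 9 + 14 = 30. Including both spin states (ms = ±1/2) gives 2 × 30 = 60 states.

60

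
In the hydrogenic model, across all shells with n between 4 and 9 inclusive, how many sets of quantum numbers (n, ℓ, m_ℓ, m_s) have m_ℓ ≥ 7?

8

Go shell by shell, enumerating (ℓ, m_ℓ) with m_ℓ ≥ 7:
n=8 → 1; n=9 → 3.
Orbitals: 1 + 3 = 4. Including both spin states (m_s = ±1/2) gives 2 × 4 = 8 states.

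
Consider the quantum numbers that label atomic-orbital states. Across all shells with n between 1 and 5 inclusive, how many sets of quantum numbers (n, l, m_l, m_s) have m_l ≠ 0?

80

Work shell by shell — for each n, count the (l, m_l) pairs that satisfy m_l ≠ 0:
n=2 → 2; n=3 → 6; n=4 → 12; n=5 → 20.
Orbitals: 2 + 6 + 12 + 20 = 40. Including both spin states (m_s = ±1/2) gives 2 × 40 = 80 states.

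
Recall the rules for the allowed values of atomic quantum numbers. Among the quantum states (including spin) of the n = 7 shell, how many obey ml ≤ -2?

For n = 7, l ranges over 0 … 6.
Orbitals with ml ≤ -2, by l: l=2 → 1; l=3 → 2; l=4 → 3; l=5 → 4; l=6 → 5.
Orbitals: 1 + 2 + 3 + 4 + 5 = 15. Each orbital carries two spin states, so 15 × 2 = 30 states.

30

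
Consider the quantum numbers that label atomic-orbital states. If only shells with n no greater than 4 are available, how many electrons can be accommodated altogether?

Total orbitals = 1² + 2² + 3² + 4² = 30. Doubling for spin gives 60 electrons.

60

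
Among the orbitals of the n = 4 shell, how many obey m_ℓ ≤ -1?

For n = 4, ℓ ranges over 0 … 3.
Orbitals with m_ℓ ≤ -1, by ℓ: ℓ=1 → 1; ℓ=2 → 2; ℓ=3 → 3.
Total orbitals: 1 + 2 + 3 = 6.

6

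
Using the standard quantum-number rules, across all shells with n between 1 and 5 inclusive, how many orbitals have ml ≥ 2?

10

Per-shell orbital counts meeting the constraint:
n=3 → 1; n=4 → 3; n=5 → 6.
Total orbitals: 1 + 3 + 6 = 10.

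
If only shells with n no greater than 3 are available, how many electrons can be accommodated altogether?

Total orbitals = 1² + 2² + 3² = 14. Doubling for spin gives 28 electrons.

28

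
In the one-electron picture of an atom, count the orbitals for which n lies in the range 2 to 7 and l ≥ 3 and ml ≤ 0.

Work shell by shell — for each n, count the (l, ml) pairs that satisfy l ≥ 3 and ml ≤ 0:
n=4 → 4; n=5 → 9; n=6 → 15; n=7 → 22.
Total orbitals: 4 + 9 + 15 + 22 = 50.

50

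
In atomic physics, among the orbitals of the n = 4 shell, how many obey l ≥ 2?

Go through l = 0, …, 3 (the values permitted for n = 4).
Contributions: l=2 → 5; l=3 → 7.
Total orbitals: 5 + 7 = 12.

12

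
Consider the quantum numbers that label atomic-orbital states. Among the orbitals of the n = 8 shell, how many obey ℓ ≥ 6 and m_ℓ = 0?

For n = 8, ℓ ranges over 0 … 7.
The (ℓ, m_ℓ) pairs meeting ℓ ≥ 6 and m_ℓ = 0 give: ℓ=6 → 1; ℓ=7 → 1.
Total orbitals: 1 + 1 = 2.

2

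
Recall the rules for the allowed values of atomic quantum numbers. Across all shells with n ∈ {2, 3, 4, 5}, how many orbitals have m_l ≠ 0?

For each n in the range, tally the orbitals obeying m_l ≠ 0:
n=2 → 2; n=3 → 6; n=4 → 12; n=5 → 20.
Total orbitals: 2 + 6 + 12 + 20 = 40.

40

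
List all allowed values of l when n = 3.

l is an integer with 0 ≤ l ≤ n−1, so for n = 3: l = 0, 1, 2.

0, 1, 2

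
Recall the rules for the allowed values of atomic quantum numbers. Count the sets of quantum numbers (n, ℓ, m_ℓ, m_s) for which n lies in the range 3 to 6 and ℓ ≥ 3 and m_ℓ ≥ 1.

Go shell by shell, enumerating (ℓ, m_ℓ) with ℓ ≥ 3 and m_ℓ ≥ 1:
n=4 → 3; n=5 → 7; n=6 → 12.
Orbitals: 3 + 7 + 12 = 22. Including both spin states (m_s = ±1/2) gives 2 × 22 = 44 states.

44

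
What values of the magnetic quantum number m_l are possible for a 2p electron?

-1, 0, 1

The 2p subshell has l = 1, and m_l takes every integer from −l to +l. With l = 1 that gives the 3 values -1, 0, 1.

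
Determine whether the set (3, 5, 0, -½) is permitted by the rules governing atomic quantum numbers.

The orbital quantum number must satisfy 0 ≤ ℓ ≤ n−1. With n = 3 the allowed ℓ values are 0, 1, 2, so ℓ = 5 is out of range.

Not allowed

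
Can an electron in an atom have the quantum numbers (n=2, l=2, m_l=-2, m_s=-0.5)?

Not allowed

The orbital quantum number must satisfy 0 ≤ l ≤ n−1. With n = 2 the allowed l values are 0, 1, so l = 2 is out of range.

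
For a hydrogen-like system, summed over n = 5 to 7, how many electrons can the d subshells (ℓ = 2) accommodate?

A d subshell (ℓ = 2) exists for every n ≥ 3, so shells n = 5, 6, 7 each contribute one — 3 subshells.
Since each d subshell holds 2(2·2+1) = 10 electrons, the total is 3 × 10 = 30.

30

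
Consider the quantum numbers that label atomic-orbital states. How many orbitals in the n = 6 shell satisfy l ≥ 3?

Go through l = 0, …, 5 (the values permitted for n = 6).
Contributions: l=3 → 7; l=4 → 9; l=5 → 11.
Total orbitals: 7 + 9 + 11 = 27.

27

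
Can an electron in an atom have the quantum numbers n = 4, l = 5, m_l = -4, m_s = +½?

Not allowed

The orbital quantum number must satisfy 0 ≤ l ≤ n−1. With n = 4 the allowed l values are 0, 1, 2, 3, so l = 5 is out of range.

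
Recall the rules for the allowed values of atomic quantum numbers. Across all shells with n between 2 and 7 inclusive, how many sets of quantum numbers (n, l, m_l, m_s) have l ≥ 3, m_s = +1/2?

Per-shell orbital counts meeting the constraint:
n=4 → 7; n=5 → 16; n=6 → 27; n=7 → 40.
Orbitals: 7 + 16 + 27 + 40 = 90. With m_s fixed to +1/2 there is one state per orbital, so 90 states.

90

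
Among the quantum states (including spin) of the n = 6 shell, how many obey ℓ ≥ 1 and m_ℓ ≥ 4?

6

With n = 6 the allowed ℓ are 0, 1, …, 5.
Orbitals with ℓ ≥ 1 and m_ℓ ≥ 4, by ℓ: ℓ=4 → 1; ℓ=5 → 2.
Orbitals: 1 + 2 = 3. Each orbital carries two spin states, so 3 × 2 = 6 states.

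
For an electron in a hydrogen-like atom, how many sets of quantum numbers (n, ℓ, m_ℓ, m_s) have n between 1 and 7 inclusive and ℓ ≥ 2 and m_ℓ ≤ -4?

20

Treat each shell separately and count matching orbitals:
n=5 → 1; n=6 → 3; n=7 → 6.
Orbitals: 1 + 3 + 6 = 10. Including both spin states (m_s = ±1/2) gives 2 × 10 = 20 states.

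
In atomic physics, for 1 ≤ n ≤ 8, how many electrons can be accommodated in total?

408

Total orbitals = 1² + 2² + 3² + 4² + 5² + 6² + 7² + 8² = 204. Doubling for spin gives 408 electrons.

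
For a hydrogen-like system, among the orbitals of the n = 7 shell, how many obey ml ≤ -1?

21

For n = 7, l ranges over 0 … 6.
Contributions: l=1 → 1; l=2 → 2; l=3 → 3; l=4 → 4; l=5 → 5; l=6 → 6.
Total orbitals: 1 + 2 + 3 + 4 + 5 + 6 = 21.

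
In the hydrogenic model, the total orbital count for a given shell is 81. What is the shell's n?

n = 9

n² = 81 ⇒ n = 9.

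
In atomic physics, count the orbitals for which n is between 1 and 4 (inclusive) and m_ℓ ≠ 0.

20

Per-shell orbital counts meeting the constraint:
n=2 → 2; n=3 → 6; n=4 → 12.
Total orbitals: 2 + 6 + 12 = 20.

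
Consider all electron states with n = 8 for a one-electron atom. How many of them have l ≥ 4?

For n = 8, l ranges over 0 … 7.
Per l-value: l=4 → 9; l=5 → 11; l=6 → 13; l=7 → 15.
Orbitals: 9 + 11 + 13 + 15 = 48. Each orbital carries two spin states, so 48 × 2 = 96 states.

96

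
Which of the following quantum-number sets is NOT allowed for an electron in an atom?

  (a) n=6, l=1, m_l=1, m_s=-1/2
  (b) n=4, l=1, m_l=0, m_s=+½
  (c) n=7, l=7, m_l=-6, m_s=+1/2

(c) has l = 7 ≥ n = 7, violating 0 ≤ l ≤ n−1.
The remaining sets (a), (b) satisfy all four rules.

(c)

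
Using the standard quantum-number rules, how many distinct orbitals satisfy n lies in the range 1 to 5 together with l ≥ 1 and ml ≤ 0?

Count contributing orbitals for each principal shell:
n=2 → 2; n=3 → 5; n=4 → 9; n=5 → 14.
Total orbitals: 2 + 5 + 9 + 14 = 30.

30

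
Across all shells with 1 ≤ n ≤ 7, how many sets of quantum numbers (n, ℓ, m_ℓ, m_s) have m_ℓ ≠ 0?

224

Count contributing orbitals for each principal shell:
n=2 → 2; n=3 → 6; n=4 → 12; n=5 → 20; n=6 → 30; n=7 → 42.
Orbitals: 2 + 6 + 12 + 20 + 30 + 42 = 112. Including both spin states (m_s = ±1/2) gives 2 × 112 = 224 states.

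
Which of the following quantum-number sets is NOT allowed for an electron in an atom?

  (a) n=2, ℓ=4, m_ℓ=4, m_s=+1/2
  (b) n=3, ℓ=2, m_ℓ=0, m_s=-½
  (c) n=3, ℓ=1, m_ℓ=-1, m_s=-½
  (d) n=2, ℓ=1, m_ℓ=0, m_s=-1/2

(a)

(a) has ℓ = 4 ≥ n = 2, violating 0 ≤ ℓ ≤ n−1.
The remaining sets (b), (c), (d) satisfy all four rules.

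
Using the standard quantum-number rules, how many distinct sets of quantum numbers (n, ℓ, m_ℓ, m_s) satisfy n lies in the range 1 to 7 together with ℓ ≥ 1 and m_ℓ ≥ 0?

154

Per-shell orbital counts meeting the constraint:
n=2 → 2; n=3 → 5; n=4 → 9; n=5 → 14; n=6 → 20; n=7 → 27.
Orbitals: 2 + 5 + 9 + 14 + 20 + 27 = 77. Including both spin states (m_s = ±1/2) gives 2 × 77 = 154 states.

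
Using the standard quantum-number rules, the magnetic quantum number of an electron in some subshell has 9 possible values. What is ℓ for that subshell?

ℓ = 4

m_ℓ ranges over 2ℓ+1 integers, so 2ℓ+1 = 9 ⇒ ℓ = 4.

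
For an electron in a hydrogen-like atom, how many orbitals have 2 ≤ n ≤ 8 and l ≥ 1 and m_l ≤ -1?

Work shell by shell — for each n, count the (l, m_l) pairs that satisfy l ≥ 1 and m_l ≤ -1:
n=2 → 1; n=3 → 3; n=4 → 6; n=5 → 10; n=6 → 15; n=7 → 21; n=8 → 28.
Total orbitals: 1 + 3 + 6 + 10 + 15 + 21 + 28 = 84.

84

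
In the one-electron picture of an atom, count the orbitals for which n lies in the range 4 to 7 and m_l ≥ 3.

20

Work shell by shell — for each n, count the (l, m_l) pairs that satisfy m_l ≥ 3:
n=4 → 1; n=5 → 3; n=6 → 6; n=7 → 10.
Total orbitals: 1 + 3 + 6 + 10 = 20.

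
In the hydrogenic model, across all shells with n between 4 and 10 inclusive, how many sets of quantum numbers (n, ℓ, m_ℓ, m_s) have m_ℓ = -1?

84

Work shell by shell — for each n, count the (ℓ, m_ℓ) pairs that satisfy m_ℓ = -1:
n=4 → 3; n=5 → 4; n=6 → 5; n=7 → 6; n=8 → 7; n=9 → 8; n=10 → 9.
Orbitals: 3 + 4 + 5 + 6 + 7 + 8 + 9 = 42. Including both spin states (m_s = ±1/2) gives 2 × 42 = 84 states.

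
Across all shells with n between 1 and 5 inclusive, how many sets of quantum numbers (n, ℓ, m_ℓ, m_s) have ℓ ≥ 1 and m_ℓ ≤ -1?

40

Go shell by shell, enumerating (ℓ, m_ℓ) with ℓ ≥ 1 and m_ℓ ≤ -1:
n=2 → 1; n=3 → 3; n=4 → 6; n=5 → 10.
Orbitals: 1 + 3 + 6 + 10 = 20. Including both spin states (m_s = ±1/2) gives 2 × 20 = 40 states.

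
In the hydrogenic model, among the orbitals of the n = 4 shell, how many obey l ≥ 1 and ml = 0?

3

Per l-value: l=1 → 1; l=2 → 1; l=3 → 1.
Total orbitals: 1 + 1 + 1 = 3.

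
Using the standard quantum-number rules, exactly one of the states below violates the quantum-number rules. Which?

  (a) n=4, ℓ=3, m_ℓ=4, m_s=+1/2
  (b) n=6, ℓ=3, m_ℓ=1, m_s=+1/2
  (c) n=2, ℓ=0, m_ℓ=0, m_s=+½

(a) has |m_ℓ| = 4 > ℓ = 3, violating −ℓ ≤ m_ℓ ≤ ℓ.
The remaining sets (b), (c) satisfy all four rules.

(a)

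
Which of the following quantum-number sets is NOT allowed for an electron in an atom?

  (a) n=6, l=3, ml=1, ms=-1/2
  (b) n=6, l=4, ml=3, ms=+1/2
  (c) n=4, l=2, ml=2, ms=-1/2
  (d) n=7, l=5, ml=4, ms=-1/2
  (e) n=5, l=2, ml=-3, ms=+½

(e)

(e) has |ml| = 3 > l = 2, violating −l ≤ ml ≤ l.
The remaining sets (a), (b), (c), (d) satisfy all four rules.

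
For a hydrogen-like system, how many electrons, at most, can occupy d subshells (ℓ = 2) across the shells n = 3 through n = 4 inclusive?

A d subshell (ℓ = 2) exists for every n ≥ 3, so shells n = 3, 4 each contribute one — 2 subshells.
Since each d subshell holds 2(2·2+1) = 10 electrons, the total is 2 × 10 = 20.

20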